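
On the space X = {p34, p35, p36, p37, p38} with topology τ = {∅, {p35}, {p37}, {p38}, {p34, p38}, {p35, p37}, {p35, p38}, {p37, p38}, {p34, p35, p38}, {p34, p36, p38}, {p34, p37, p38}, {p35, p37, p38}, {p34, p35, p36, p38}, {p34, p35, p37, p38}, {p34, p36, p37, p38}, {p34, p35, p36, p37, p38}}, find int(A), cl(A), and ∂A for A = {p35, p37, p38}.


int(A) = {p35, p37, p38}, cl(A) = {p34, p35, p36, p37, p38}, ∂A = {p34, p36}.

Closed sets in (X, τ) are complements of opens:
  closed(X, τ) = {∅, {p35}, {p36}, {p37}, {p34, p36}, {p35, p36}, {p35, p37}, {p36, p37}, {p34, p35, p36}, {p34, p36, p37}, {p34, p36, p38}, {p35, p36, p37}, {p34, p35, p36, p37}, {p34, p35, p36, p38}, {p34, p36, p37, p38}, {p34, p35, p36, p37, p38}}.
int(A) = ⋃ {U ∈ τ : U ⊆ A}. Opens contained in A: ∅, {p35}, {p37}, {p38}, {p35, p37}, {p35, p38}, {p37, p38}, {p35, p37, p38}.
Taking the union of these: int(A) = {p35, p37, p38}.
cl(A) = ⋂ {C closed : A ⊆ C}. Closed sets containing A: {p34, p35, p36, p37, p38}.
Intersecting these: cl(A) = {p34, p35, p36, p37, p38}.
∂A = cl(A) ∖ int(A) = {p34, p35, p36, p37, p38} ∖ {p35, p37, p38} = {p34, p36}.


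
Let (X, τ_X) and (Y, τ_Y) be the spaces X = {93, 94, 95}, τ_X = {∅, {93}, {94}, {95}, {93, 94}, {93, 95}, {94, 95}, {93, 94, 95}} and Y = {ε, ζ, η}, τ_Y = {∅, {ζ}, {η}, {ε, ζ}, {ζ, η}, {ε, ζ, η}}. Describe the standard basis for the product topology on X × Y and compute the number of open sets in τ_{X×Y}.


Basis B = {∅ × ∅, {93} × {ζ}, {93} × {η}, {94} × {ζ}, {94} × {η}, {95} × {ζ}, {95} × {η}, {93} × {ε, ζ}, {93} × {ζ, η}, {93, 94} × {ζ}, {93, 95} × {ζ}, {93, 94} × {η}, {93, 95} × {η}, {94} × {ε, ζ}, {94} × {ζ, η}, {94, 95} × {ζ}, {94, 95} × {η}, {95} × {ε, ζ}, {95} × {ζ, η}, {93} × {ε, ζ, η}, {93, 94, 95} × {ζ}, {93, 94, 95} × {η}, {94} × {ε, ζ, η}, {95} × {ε, ζ, η}, {93, 94} × {ε, ζ}, {93, 95} × {ε, ζ}, {93, 94} × {ζ, η}, {93, 95} × {ζ, η}, {94, 95} × {ε, ζ}, {94, 95} × {ζ, η}, {93, 94} × {ε, ζ, η}, {93, 95} × {ε, ζ, η}, {93, 94, 95} × {ε, ζ}, {93, 94, 95} × {ζ, η}, {94, 95} × {ε, ζ, η}, {93, 94, 95} × {ε, ζ, η}}; |τ_{X×Y}| = 216.

Enumerate products U × V with U ∈ τ_X, V ∈ τ_Y (deduplicated):
  ∅ × ∅ = {} (∅)
  {93} × {ζ} = {(93,ζ)}
  {93} × {η} = {(93,η)}
  {94} × {ζ} = {(94,ζ)}
  {94} × {η} = {(94,η)}
  {95} × {ζ} = {(95,ζ)}
  {95} × {η} = {(95,η)}
  {93} × {ε, ζ} = {(93,ε), (93,ζ)}
  {93} × {ζ, η} = {(93,ζ), (93,η)}
  {93, 94} × {ζ} = {(93,ζ), (94,ζ)}
  {93, 95} × {ζ} = {(93,ζ), (95,ζ)}
  {93, 94} × {η} = {(93,η), (94,η)}
  {93, 95} × {η} = {(93,η), (95,η)}
  {94} × {ε, ζ} = {(94,ε), (94,ζ)}
  {94} × {ζ, η} = {(94,ζ), (94,η)}
  {94, 95} × {ζ} = {(94,ζ), (95,ζ)}
  {94, 95} × {η} = {(94,η), (95,η)}
  {95} × {ε, ζ} = {(95,ε), (95,ζ)}
  {95} × {ζ, η} = {(95,ζ), (95,η)}
  {93} × {ε, ζ, η} = {(93,ε), (93,ζ), (93,η)}
  {93, 94, 95} × {ζ} = {(93,ζ), (94,ζ), (95,ζ)}
  {93, 94, 95} × {η} = {(93,η), (94,η), (95,η)}
  {94} × {ε, ζ, η} = {(94,ε), (94,ζ), (94,η)}
  {95} × {ε, ζ, η} = {(95,ε), (95,ζ), (95,η)}
  {93, 94} × {ε, ζ} = {(93,ε), (93,ζ), (94,ε), (94,ζ)}
  {93, 95} × {ε, ζ} = {(93,ε), (93,ζ), (95,ε), (95,ζ)}
  {93, 94} × {ζ, η} = {(93,ζ), (93,η), (94,ζ), (94,η)}
  {93, 95} × {ζ, η} = {(93,ζ), (93,η), (95,ζ), (95,η)}
  {94, 95} × {ε, ζ} = {(94,ε), (94,ζ), (95,ε), (95,ζ)}
  {94, 95} × {ζ, η} = {(94,ζ), (94,η), (95,ζ), (95,η)}
  {93, 94} × {ε, ζ, η} = {(93,ε), (93,ζ), (93,η), (94,ε), (94,ζ), (94,η)}
  {93, 95} × {ε, ζ, η} = {(93,ε), (93,ζ), (93,η), (95,ε), (95,ζ), (95,η)}
  {93, 94, 95} × {ε, ζ} = {(93,ε), (93,ζ), (94,ε), (94,ζ), (95,ε), (95,ζ)}
  {93, 94, 95} × {ζ, η} = {(93,ζ), (93,η), (94,ζ), (94,η), (95,ζ), (95,η)}
  {94, 95} × {ε, ζ, η} = {(94,ε), (94,ζ), (94,η), (95,ε), (95,ζ), (95,η)}
  {93, 94, 95} × {ε, ζ, η} = {(93,ε), (93,ζ), (93,η), (94,ε), (94,ζ), (94,η), (95,ε), (95,ζ), (95,η)}
These 36 distinct sets form the basis B.
Close under arbitrary unions to get τ_{X×Y}; counting gives |τ_{X×Y}| = 216.


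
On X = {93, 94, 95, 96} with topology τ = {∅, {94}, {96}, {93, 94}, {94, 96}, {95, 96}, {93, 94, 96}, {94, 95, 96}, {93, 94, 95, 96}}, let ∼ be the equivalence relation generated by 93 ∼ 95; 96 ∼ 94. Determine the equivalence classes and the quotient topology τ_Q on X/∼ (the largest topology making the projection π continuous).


X/∼ = {[93=95], [94=96]}; |τ_Q| = 3.

Equivalence classes: [93=95], [94=96].
Quotient map π: X → X/∼ sends 93 ↦ [93=95], 94 ↦ [94=96], 95 ↦ [93=95], 96 ↦ [94=96].
For each subset V ⊆ X/∼, compute π^{-1}(V) ⊆ X and check whether π^{-1}(V) ∈ τ. V is open in τ_Q iff π^{-1}(V) ∈ τ.
  V = {}: π^{-1}(V) = ∅ ∈ τ ✓.
  V = {[93=95]}: π^{-1}(V) = {93, 95} ∉ τ ✗.
  V = {[94=96]}: π^{-1}(V) = {94, 96} ∈ τ ✓.
  V = {[93=95], [94=96]}: π^{-1}(V) = {93, 94, 95, 96} ∈ τ ✓.
Open sets in the quotient: τ_Q = {{}, {[94=96]}, {[93=95], [94=96]}} (3 elements).


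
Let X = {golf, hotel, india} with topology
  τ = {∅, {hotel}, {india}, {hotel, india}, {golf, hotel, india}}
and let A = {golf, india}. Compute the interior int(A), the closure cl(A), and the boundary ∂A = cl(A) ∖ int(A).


int(A) = {india}, cl(A) = {golf, india}, ∂A = {golf}.

Closed sets in (X, τ) are complements of opens:
  closed(X, τ) = {∅, {golf}, {golf, hotel}, {golf, india}, {golf, hotel, india}}.
int(A) = ⋃ {U ∈ τ : U ⊆ A}. Opens contained in A: ∅, {india}.
Taking the union of these: int(A) = {india}.
cl(A) = ⋂ {C closed : A ⊆ C}. Closed sets containing A: {golf, india}, {golf, hotel, india}.
Intersecting these: cl(A) = {golf, india}.
∂A = cl(A) ∖ int(A) = {golf, india} ∖ {india} = {golf}.


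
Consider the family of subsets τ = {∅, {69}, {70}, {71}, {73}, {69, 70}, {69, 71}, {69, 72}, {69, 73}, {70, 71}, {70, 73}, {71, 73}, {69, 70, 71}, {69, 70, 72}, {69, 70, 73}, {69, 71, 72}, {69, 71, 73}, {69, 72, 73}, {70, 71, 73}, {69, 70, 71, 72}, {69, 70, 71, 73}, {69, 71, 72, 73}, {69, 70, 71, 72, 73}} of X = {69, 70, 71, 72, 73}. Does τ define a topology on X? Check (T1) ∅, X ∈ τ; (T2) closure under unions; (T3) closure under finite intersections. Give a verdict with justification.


τ is NOT a topology on X.

Axiom (T1): ∅ ∈ τ? Yes; X ∈ τ? Yes.
Axiom (T2/T3): check pairwise unions and intersections of members of τ.
Counterexample for (T2): {70} ∪ {69, 72, 73} = {69, 70, 72, 73} ∉ τ. Therefore τ is NOT a topology.


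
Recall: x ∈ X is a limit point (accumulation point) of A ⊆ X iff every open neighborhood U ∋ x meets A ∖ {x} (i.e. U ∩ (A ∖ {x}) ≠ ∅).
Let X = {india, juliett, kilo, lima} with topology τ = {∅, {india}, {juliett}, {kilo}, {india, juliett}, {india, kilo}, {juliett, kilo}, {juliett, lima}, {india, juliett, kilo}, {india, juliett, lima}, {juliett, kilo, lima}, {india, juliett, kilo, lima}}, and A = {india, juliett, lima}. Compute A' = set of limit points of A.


A' = {lima}

For each x ∈ X, list the open sets U ∈ τ with x ∈ U, then check whether U ∩ (A ∖ {x}) ≠ ∅ for every such U.
  x = india: open {india} ∋ x has {india} ∩ (A ∖ {india}) = ∅, so x is NOT a limit point.
  x = juliett: open {juliett} ∋ x has {juliett} ∩ (A ∖ {juliett}) = ∅, so x is NOT a limit point.
  x = kilo: open {kilo} ∋ x has {kilo} ∩ (A ∖ {kilo}) = ∅, so x is NOT a limit point.
  x = lima: opens ∋ x are {juliett, lima}, {india, juliett, lima}, {juliett, kilo, lima}, {india, juliett, kilo, lima}; each meets A ∖ {lima}, so x IS a limit point.
Collecting: A' = {lima}.


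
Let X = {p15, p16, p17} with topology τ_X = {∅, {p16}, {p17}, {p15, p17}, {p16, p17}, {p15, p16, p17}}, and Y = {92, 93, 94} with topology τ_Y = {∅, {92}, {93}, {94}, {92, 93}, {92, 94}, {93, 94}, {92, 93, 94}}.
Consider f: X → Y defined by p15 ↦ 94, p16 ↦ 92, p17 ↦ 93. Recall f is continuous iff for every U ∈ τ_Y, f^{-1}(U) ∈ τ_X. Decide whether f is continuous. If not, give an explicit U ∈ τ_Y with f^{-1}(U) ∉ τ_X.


f is NOT continuous.

Compute f^{-1}(U) for each U ∈ τ_Y:
  U = ∅: f^{-1}(U) = ∅ ∈ τ_X ✓.
  U = {92}: f^{-1}(U) = {p16} ∈ τ_X ✓.
  U = {93}: f^{-1}(U) = {p17} ∈ τ_X ✓.
  U = {94}: f^{-1}(U) = {p15} ∉ τ_X ✗.
  U = {92, 93}: f^{-1}(U) = {p16, p17} ∈ τ_X ✓.
  U = {92, 94}: f^{-1}(U) = {p15, p16} ∉ τ_X ✗.
  U = {93, 94}: f^{-1}(U) = {p15, p17} ∈ τ_X ✓.
  U = {92, 93, 94}: f^{-1}(U) = {p15, p16, p17} ∈ τ_X ✓.
Found U = {94} with f^{-1}(U) = {p15} not in τ_X. Therefore f is NOT continuous.


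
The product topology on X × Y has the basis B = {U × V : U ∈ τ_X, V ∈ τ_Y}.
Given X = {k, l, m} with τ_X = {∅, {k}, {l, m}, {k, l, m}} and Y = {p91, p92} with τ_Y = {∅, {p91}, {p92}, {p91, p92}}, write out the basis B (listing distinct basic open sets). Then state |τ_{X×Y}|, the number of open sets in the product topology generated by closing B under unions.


Basis B = {∅ × ∅, {k} × {p91}, {k} × {p92}, {k} × {p91, p92}, {l, m} × {p91}, {l, m} × {p92}, {k, l, m} × {p91}, {k, l, m} × {p92}, {l, m} × {p91, p92}, {k, l, m} × {p91, p92}}; |τ_{X×Y}| = 16.

Enumerate products U × V with U ∈ τ_X, V ∈ τ_Y (deduplicated):
  ∅ × ∅ = {} (∅)
  {k} × {p91} = {(k,p91)}
  {k} × {p92} = {(k,p92)}
  {k} × {p91, p92} = {(k,p91), (k,p92)}
  {l, m} × {p91} = {(l,p91), (m,p91)}
  {l, m} × {p92} = {(l,p92), (m,p92)}
  {k, l, m} × {p91} = {(k,p91), (l,p91), (m,p91)}
  {k, l, m} × {p92} = {(k,p92), (l,p92), (m,p92)}
  {l, m} × {p91, p92} = {(l,p91), (l,p92), (m,p91), (m,p92)}
  {k, l, m} × {p91, p92} = {(k,p91), (k,p92), (l,p91), (l,p92), (m,p91), (m,p92)}
These 10 distinct sets form the basis B.
Close under arbitrary unions to get τ_{X×Y}; counting gives |τ_{X×Y}| = 16.


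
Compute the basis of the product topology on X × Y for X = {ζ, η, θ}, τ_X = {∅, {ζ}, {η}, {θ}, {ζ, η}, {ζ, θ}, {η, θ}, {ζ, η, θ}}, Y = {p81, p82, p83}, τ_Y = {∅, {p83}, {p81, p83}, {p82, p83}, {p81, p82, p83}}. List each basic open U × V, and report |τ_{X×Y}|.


Basis B = {∅ × ∅, {ζ} × {p83}, {η} × {p83}, {θ} × {p83}, {ζ} × {p81, p83}, {ζ} × {p82, p83}, {ζ, η} × {p83}, {ζ, θ} × {p83}, {η} × {p81, p83}, {η} × {p82, p83}, {η, θ} × {p83}, {θ} × {p81, p83}, {θ} × {p82, p83}, {ζ} × {p81, p82, p83}, {ζ, η, θ} × {p83}, {η} × {p81, p82, p83}, {θ} × {p81, p82, p83}, {ζ, η} × {p81, p83}, {ζ, θ} × {p81, p83}, {ζ, η} × {p82, p83}, {ζ, θ} × {p82, p83}, {η, θ} × {p81, p83}, {η, θ} × {p82, p83}, {ζ, η} × {p81, p82, p83}, {ζ, θ} × {p81, p82, p83}, {ζ, η, θ} × {p81, p83}, {ζ, η, θ} × {p82, p83}, {η, θ} × {p81, p82, p83}, {ζ, η, θ} × {p81, p82, p83}}; |τ_{X×Y}| = 125.

Enumerate products U × V with U ∈ τ_X, V ∈ τ_Y (deduplicated):
  ∅ × ∅ = {} (∅)
  {ζ} × {p83} = {(ζ,p83)}
  {η} × {p83} = {(η,p83)}
  {θ} × {p83} = {(θ,p83)}
  {ζ} × {p81, p83} = {(ζ,p81), (ζ,p83)}
  {ζ} × {p82, p83} = {(ζ,p82), (ζ,p83)}
  {ζ, η} × {p83} = {(ζ,p83), (η,p83)}
  {ζ, θ} × {p83} = {(ζ,p83), (θ,p83)}
  {η} × {p81, p83} = {(η,p81), (η,p83)}
  {η} × {p82, p83} = {(η,p82), (η,p83)}
  {η, θ} × {p83} = {(η,p83), (θ,p83)}
  {θ} × {p81, p83} = {(θ,p81), (θ,p83)}
  {θ} × {p82, p83} = {(θ,p82), (θ,p83)}
  {ζ} × {p81, p82, p83} = {(ζ,p81), (ζ,p82), (ζ,p83)}
  {ζ, η, θ} × {p83} = {(ζ,p83), (η,p83), (θ,p83)}
  {η} × {p81, p82, p83} = {(η,p81), (η,p82), (η,p83)}
  {θ} × {p81, p82, p83} = {(θ,p81), (θ,p82), (θ,p83)}
  {ζ, η} × {p81, p83} = {(ζ,p81), (ζ,p83), (η,p81), (η,p83)}
  {ζ, θ} × {p81, p83} = {(ζ,p81), (ζ,p83), (θ,p81), (θ,p83)}
  {ζ, η} × {p82, p83} = {(ζ,p82), (ζ,p83), (η,p82), (η,p83)}
  {ζ, θ} × {p82, p83} = {(ζ,p82), (ζ,p83), (θ,p82), (θ,p83)}
  {η, θ} × {p81, p83} = {(η,p81), (η,p83), (θ,p81), (θ,p83)}
  {η, θ} × {p82, p83} = {(η,p82), (η,p83), (θ,p82), (θ,p83)}
  {ζ, η} × {p81, p82, p83} = {(ζ,p81), (ζ,p82), (ζ,p83), (η,p81), (η,p82), (η,p83)}
  {ζ, θ} × {p81, p82, p83} = {(ζ,p81), (ζ,p82), (ζ,p83), (θ,p81), (θ,p82), (θ,p83)}
  {ζ, η, θ} × {p81, p83} = {(ζ,p81), (ζ,p83), (η,p81), (η,p83), (θ,p81), (θ,p83)}
  {ζ, η, θ} × {p82, p83} = {(ζ,p82), (ζ,p83), (η,p82), (η,p83), (θ,p82), (θ,p83)}
  {η, θ} × {p81, p82, p83} = {(η,p81), (η,p82), (η,p83), (θ,p81), (θ,p82), (θ,p83)}
  {ζ, η, θ} × {p81, p82, p83} = {(ζ,p81), (ζ,p82), (ζ,p83), (η,p81), (η,p82), (η,p83), (θ,p81), (θ,p82), (θ,p83)}
These 29 distinct sets form the basis B.
Close under arbitrary unions to get τ_{X×Y}; counting gives |τ_{X×Y}| = 125.


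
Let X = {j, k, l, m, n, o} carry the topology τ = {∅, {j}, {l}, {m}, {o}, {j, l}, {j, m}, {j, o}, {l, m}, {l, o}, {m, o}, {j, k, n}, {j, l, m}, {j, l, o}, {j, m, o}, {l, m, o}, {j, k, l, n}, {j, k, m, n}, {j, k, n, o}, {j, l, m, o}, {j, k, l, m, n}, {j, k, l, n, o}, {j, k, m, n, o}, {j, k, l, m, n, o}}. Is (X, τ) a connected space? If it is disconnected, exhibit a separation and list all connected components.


(X, τ) is disconnected; components = [{l}, {m}, {o}, {j, k, n}].

Find clopen sets (U ∈ τ with X ∖ U ∈ τ):
  U = ∅, X ∖ U = {j, k, l, m, n, o} — both open, so U is clopen.
  U = {l}, X ∖ U = {j, k, m, n, o} — both open, so U is clopen.
  U = {m}, X ∖ U = {j, k, l, n, o} — both open, so U is clopen.
  U = {o}, X ∖ U = {j, k, l, m, n} — both open, so U is clopen.
  U = {l, m}, X ∖ U = {j, k, n, o} — both open, so U is clopen.
  U = {l, o}, X ∖ U = {j, k, m, n} — both open, so U is clopen.
  U = {m, o}, X ∖ U = {j, k, l, n} — both open, so U is clopen.
  U = {j, k, n}, X ∖ U = {l, m, o} — both open, so U is clopen.
  U = {l, m, o}, X ∖ U = {j, k, n} — both open, so U is clopen.
  U = {j, k, l, n}, X ∖ U = {m, o} — both open, so U is clopen.
  U = {j, k, m, n}, X ∖ U = {l, o} — both open, so U is clopen.
  U = {j, k, n, o}, X ∖ U = {l, m} — both open, so U is clopen.
  U = {j, k, l, m, n}, X ∖ U = {o} — both open, so U is clopen.
  U = {j, k, l, n, o}, X ∖ U = {m} — both open, so U is clopen.
  U = {j, k, m, n, o}, X ∖ U = {l} — both open, so U is clopen.
  U = {j, k, l, m, n, o}, X ∖ U = ∅ — both open, so U is clopen.
Nontrivial clopen(s) exist: e.g. {j, k, l, n, o}. So (X, τ) is disconnected.
Compute connected components by grouping points that agree on all clopens:
  component: {l}
  component: {m}
  component: {o}
  component: {j, k, n}


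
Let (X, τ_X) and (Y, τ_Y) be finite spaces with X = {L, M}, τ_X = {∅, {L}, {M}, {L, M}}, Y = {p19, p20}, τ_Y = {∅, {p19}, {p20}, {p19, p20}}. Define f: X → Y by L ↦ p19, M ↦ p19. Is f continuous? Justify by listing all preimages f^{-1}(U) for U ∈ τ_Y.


f IS continuous.

Compute f^{-1}(U) for each U ∈ τ_Y:
  U = ∅: f^{-1}(U) = ∅ ∈ τ_X ✓.
  U = {p19}: f^{-1}(U) = {L, M} ∈ τ_X ✓.
  U = {p20}: f^{-1}(U) = ∅ ∈ τ_X ✓.
  U = {p19, p20}: f^{-1}(U) = {L, M} ∈ τ_X ✓.
Every preimage lies in τ_X, so f IS continuous.


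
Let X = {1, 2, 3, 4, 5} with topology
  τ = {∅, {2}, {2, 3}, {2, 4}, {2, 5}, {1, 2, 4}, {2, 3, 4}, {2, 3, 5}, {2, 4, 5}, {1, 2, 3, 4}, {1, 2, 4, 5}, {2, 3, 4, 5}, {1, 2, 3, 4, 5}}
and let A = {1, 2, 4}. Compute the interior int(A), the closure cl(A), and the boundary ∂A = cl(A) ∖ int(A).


int(A) = {1, 2, 4}, cl(A) = {1, 2, 3, 4, 5}, ∂A = {3, 5}.

Closed sets in (X, τ) are complements of opens:
  closed(X, τ) = {∅, {1}, {3}, {5}, {1, 3}, {1, 4}, {1, 5}, {3, 5}, {1, 3, 4}, {1, 3, 5}, {1, 4, 5}, {1, 3, 4, 5}, {1, 2, 3, 4, 5}}.
int(A) = ⋃ {U ∈ τ : U ⊆ A}. Opens contained in A: ∅, {2}, {2, 4}, {1, 2, 4}.
Taking the union of these: int(A) = {1, 2, 4}.
cl(A) = ⋂ {C closed : A ⊆ C}. Closed sets containing A: {1, 2, 3, 4, 5}.
Intersecting these: cl(A) = {1, 2, 3, 4, 5}.
∂A = cl(A) ∖ int(A) = {1, 2, 3, 4, 5} ∖ {1, 2, 4} = {3, 5}.


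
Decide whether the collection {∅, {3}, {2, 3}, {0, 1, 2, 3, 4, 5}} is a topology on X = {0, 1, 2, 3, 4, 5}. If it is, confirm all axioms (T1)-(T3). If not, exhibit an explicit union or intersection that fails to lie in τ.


τ IS a topology on X.

Axiom (T1): ∅ ∈ τ? Yes; X ∈ τ? Yes.
Axiom (T2/T3): check pairwise unions and intersections of members of τ.
All pairwise intersections and unions checked — each lies in τ. Therefore τ satisfies (T1), (T2), (T3): it IS a topology on X.


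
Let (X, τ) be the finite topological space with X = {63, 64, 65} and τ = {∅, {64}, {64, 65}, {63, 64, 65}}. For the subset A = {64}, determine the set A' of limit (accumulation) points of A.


A' = {63, 65}

For each x ∈ X, list the open sets U ∈ τ with x ∈ U, then check whether U ∩ (A ∖ {x}) ≠ ∅ for every such U.
  x = 63: opens ∋ x are {63, 64, 65}; each meets A ∖ {63}, so x IS a limit point.
  x = 64: open {64} ∋ x has {64} ∩ (A ∖ {64}) = ∅, so x is NOT a limit point.
  x = 65: opens ∋ x are {64, 65}, {63, 64, 65}; each meets A ∖ {65}, so x IS a limit point.
Collecting: A' = {63, 65}.


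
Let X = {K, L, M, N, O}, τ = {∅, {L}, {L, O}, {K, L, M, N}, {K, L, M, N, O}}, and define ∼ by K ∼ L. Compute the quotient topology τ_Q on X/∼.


X/∼ = {[K=L], [M], [N], [O]}; |τ_Q| = 3.

Equivalence classes: [K=L], [M], [N], [O].
Quotient map π: X → X/∼ sends K ↦ [K=L], L ↦ [K=L], M ↦ [M], N ↦ [N], O ↦ [O].
For each subset V ⊆ X/∼, compute π^{-1}(V) ⊆ X and check whether π^{-1}(V) ∈ τ. V is open in τ_Q iff π^{-1}(V) ∈ τ.
  V = {}: π^{-1}(V) = ∅ ∈ τ ✓.
  V = {[K=L]}: π^{-1}(V) = {K, L} ∉ τ ✗.
  V = {[M]}: π^{-1}(V) = {M} ∉ τ ✗.
  V = {[K=L], [M]}: π^{-1}(V) = {K, L, M} ∉ τ ✗.
  V = {[N]}: π^{-1}(V) = {N} ∉ τ ✗.
  V = {[K=L], [N]}: π^{-1}(V) = {K, L, N} ∉ τ ✗.
  V = {[M], [N]}: π^{-1}(V) = {M, N} ∉ τ ✗.
  V = {[K=L], [M], [N]}: π^{-1}(V) = {K, L, M, N} ∈ τ ✓.
  V = {[O]}: π^{-1}(V) = {O} ∉ τ ✗.
  V = {[K=L], [O]}: π^{-1}(V) = {K, L, O} ∉ τ ✗.
  V = {[M], [O]}: π^{-1}(V) = {M, O} ∉ τ ✗.
  V = {[K=L], [M], [O]}: π^{-1}(V) = {K, L, M, O} ∉ τ ✗.
  V = {[N], [O]}: π^{-1}(V) = {N, O} ∉ τ ✗.
  V = {[K=L], [N], [O]}: π^{-1}(V) = {K, L, N, O} ∉ τ ✗.
  V = {[M], [N], [O]}: π^{-1}(V) = {M, N, O} ∉ τ ✗.
  V = {[K=L], [M], [N], [O]}: π^{-1}(V) = {K, L, M, N, O} ∈ τ ✓.
Open sets in the quotient: τ_Q = {{}, {[K=L], [M], [N]}, {[K=L], [M], [N], [O]}} (3 elements).


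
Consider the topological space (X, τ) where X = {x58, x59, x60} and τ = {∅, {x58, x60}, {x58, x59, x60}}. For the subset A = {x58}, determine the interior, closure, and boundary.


int(A) = ∅, cl(A) = {x58, x59, x60}, ∂A = {x58, x59, x60}.

Closed sets in (X, τ) are complements of opens:
  closed(X, τ) = {∅, {x59}, {x58, x59, x60}}.
int(A) = ⋃ {U ∈ τ : U ⊆ A}. Opens contained in A: ∅.
Taking the union of these: int(A) = ∅.
cl(A) = ⋂ {C closed : A ⊆ C}. Closed sets containing A: {x58, x59, x60}.
Intersecting these: cl(A) = {x58, x59, x60}.
∂A = cl(A) ∖ int(A) = {x58, x59, x60} ∖ ∅ = {x58, x59, x60}.


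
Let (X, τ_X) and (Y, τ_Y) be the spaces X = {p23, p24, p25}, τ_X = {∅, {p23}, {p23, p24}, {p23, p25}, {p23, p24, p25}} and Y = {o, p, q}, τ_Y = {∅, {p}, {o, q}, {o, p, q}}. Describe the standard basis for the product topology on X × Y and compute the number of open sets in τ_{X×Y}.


Basis B = {∅ × ∅, {p23} × {p}, {p23} × {o, q}, {p23, p24} × {p}, {p23, p25} × {p}, {p23} × {o, p, q}, {p23, p24, p25} × {p}, {p23, p24} × {o, q}, {p23, p25} × {o, q}, {p23, p24} × {o, p, q}, {p23, p25} × {o, p, q}, {p23, p24, p25} × {o, q}, {p23, p24, p25} × {o, p, q}}; |τ_{X×Y}| = 25.

Enumerate products U × V with U ∈ τ_X, V ∈ τ_Y (deduplicated):
  ∅ × ∅ = {} (∅)
  {p23} × {p} = {(p23,p)}
  {p23} × {o, q} = {(p23,o), (p23,q)}
  {p23, p24} × {p} = {(p23,p), (p24,p)}
  {p23, p25} × {p} = {(p23,p), (p25,p)}
  {p23} × {o, p, q} = {(p23,o), (p23,p), (p23,q)}
  {p23, p24, p25} × {p} = {(p23,p), (p24,p), (p25,p)}
  {p23, p24} × {o, q} = {(p23,o), (p23,q), (p24,o), (p24,q)}
  {p23, p25} × {o, q} = {(p23,o), (p23,q), (p25,o), (p25,q)}
  {p23, p24} × {o, p, q} = {(p23,o), (p23,p), (p23,q), (p24,o), (p24,p), (p24,q)}
  {p23, p25} × {o, p, q} = {(p23,o), (p23,p), (p23,q), (p25,o), (p25,p), (p25,q)}
  {p23, p24, p25} × {o, q} = {(p23,o), (p23,q), (p24,o), (p24,q), (p25,o), (p25,q)}
  {p23, p24, p25} × {o, p, q} = {(p23,o), (p23,p), (p23,q), (p24,o), (p24,p), (p24,q), (p25,o), (p25,p), (p25,q)}
These 13 distinct sets form the basis B.
Close under arbitrary unions to get τ_{X×Y}; counting gives |τ_{X×Y}| = 25.


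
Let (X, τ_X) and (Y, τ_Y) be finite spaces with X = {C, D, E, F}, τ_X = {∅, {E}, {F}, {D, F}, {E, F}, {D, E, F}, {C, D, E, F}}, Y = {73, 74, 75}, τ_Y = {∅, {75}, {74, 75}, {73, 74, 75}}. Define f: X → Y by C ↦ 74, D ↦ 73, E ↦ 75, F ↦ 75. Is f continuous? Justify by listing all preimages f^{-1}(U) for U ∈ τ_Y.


f is NOT continuous.

Compute f^{-1}(U) for each U ∈ τ_Y:
  U = ∅: f^{-1}(U) = ∅ ∈ τ_X ✓.
  U = {75}: f^{-1}(U) = {E, F} ∈ τ_X ✓.
  U = {74, 75}: f^{-1}(U) = {C, E, F} ∉ τ_X ✗.
  U = {73, 74, 75}: f^{-1}(U) = {C, D, E, F} ∈ τ_X ✓.
Found U = {74, 75} with f^{-1}(U) = {C, E, F} not in τ_X. Therefore f is NOT continuous.


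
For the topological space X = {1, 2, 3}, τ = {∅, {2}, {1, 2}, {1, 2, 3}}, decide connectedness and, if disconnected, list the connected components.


(X, τ) is connected.

Find clopen sets (U ∈ τ with X ∖ U ∈ τ):
  U = ∅, X ∖ U = {1, 2, 3} — both open, so U is clopen.
  U = {1, 2, 3}, X ∖ U = ∅ — both open, so U is clopen.
Only trivial clopens (∅ and X) exist, so (X, τ) is connected.
Compute connected components by grouping points that agree on all clopens:
  component: {1, 2, 3}


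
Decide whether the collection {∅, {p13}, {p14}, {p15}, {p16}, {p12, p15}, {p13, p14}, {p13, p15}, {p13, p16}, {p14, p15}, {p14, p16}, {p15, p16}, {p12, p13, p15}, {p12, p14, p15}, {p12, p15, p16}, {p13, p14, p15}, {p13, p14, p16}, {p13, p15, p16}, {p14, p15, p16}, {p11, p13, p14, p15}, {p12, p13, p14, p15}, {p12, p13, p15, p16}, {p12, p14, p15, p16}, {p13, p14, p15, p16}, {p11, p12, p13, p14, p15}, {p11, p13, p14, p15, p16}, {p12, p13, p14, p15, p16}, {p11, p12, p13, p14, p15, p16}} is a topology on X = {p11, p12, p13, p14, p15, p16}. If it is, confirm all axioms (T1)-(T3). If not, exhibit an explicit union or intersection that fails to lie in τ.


τ IS a topology on X.

Axiom (T1): ∅ ∈ τ? Yes; X ∈ τ? Yes.
Axiom (T2/T3): check pairwise unions and intersections of members of τ.
All pairwise intersections and unions checked — each lies in τ. Therefore τ satisfies (T1), (T2), (T3): it IS a topology on X.


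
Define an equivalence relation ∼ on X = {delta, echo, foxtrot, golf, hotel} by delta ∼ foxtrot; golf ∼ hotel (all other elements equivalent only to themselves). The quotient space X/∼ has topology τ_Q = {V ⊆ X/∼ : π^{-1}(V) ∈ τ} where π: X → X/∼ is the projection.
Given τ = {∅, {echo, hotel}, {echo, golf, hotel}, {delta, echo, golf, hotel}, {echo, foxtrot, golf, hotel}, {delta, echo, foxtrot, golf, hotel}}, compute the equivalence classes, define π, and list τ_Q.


X/∼ = {[delta=foxtrot], [echo], [golf=hotel]}; |τ_Q| = 3.

Equivalence classes: [delta=foxtrot], [echo], [golf=hotel].
Quotient map π: X → X/∼ sends delta ↦ [delta=foxtrot], echo ↦ [echo], foxtrot ↦ [delta=foxtrot], golf ↦ [golf=hotel], hotel ↦ [golf=hotel].
For each subset V ⊆ X/∼, compute π^{-1}(V) ⊆ X and check whether π^{-1}(V) ∈ τ. V is open in τ_Q iff π^{-1}(V) ∈ τ.
  V = {}: π^{-1}(V) = ∅ ∈ τ ✓.
  V = {[delta=foxtrot]}: π^{-1}(V) = {delta, foxtrot} ∉ τ ✗.
  V = {[echo]}: π^{-1}(V) = {echo} ∉ τ ✗.
  V = {[delta=foxtrot], [echo]}: π^{-1}(V) = {delta, echo, foxtrot} ∉ τ ✗.
  V = {[golf=hotel]}: π^{-1}(V) = {golf, hotel} ∉ τ ✗.
  V = {[delta=foxtrot], [golf=hotel]}: π^{-1}(V) = {delta, foxtrot, golf, hotel} ∉ τ ✗.
  V = {[echo], [golf=hotel]}: π^{-1}(V) = {echo, golf, hotel} ∈ τ ✓.
  V = {[delta=foxtrot], [echo], [golf=hotel]}: π^{-1}(V) = {delta, echo, foxtrot, golf, hotel} ∈ τ ✓.
Open sets in the quotient: τ_Q = {{}, {[echo], [golf=hotel]}, {[delta=foxtrot], [echo], [golf=hotel]}} (3 elements).


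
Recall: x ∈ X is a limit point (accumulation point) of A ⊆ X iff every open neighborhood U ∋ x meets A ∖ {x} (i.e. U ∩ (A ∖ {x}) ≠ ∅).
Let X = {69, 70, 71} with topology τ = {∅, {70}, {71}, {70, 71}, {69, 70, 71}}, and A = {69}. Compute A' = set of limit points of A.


A' = ∅

For each x ∈ X, list the open sets U ∈ τ with x ∈ U, then check whether U ∩ (A ∖ {x}) ≠ ∅ for every such U.
  x = 69: open {69, 70, 71} ∋ x has {69, 70, 71} ∩ (A ∖ {69}) = ∅, so x is NOT a limit point.
  x = 70: open {70} ∋ x has {70} ∩ (A ∖ {70}) = ∅, so x is NOT a limit point.
  x = 71: open {71} ∋ x has {71} ∩ (A ∖ {71}) = ∅, so x is NOT a limit point.
Collecting: A' = ∅.


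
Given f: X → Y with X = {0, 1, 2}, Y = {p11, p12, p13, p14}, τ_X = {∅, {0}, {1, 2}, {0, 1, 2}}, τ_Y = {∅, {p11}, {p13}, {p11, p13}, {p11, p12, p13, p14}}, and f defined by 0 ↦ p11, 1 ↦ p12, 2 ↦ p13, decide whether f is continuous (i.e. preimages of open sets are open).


f is NOT continuous.

Compute f^{-1}(U) for each U ∈ τ_Y:
  U = ∅: f^{-1}(U) = ∅ ∈ τ_X ✓.
  U = {p11}: f^{-1}(U) = {0} ∈ τ_X ✓.
  U = {p13}: f^{-1}(U) = {2} ∉ τ_X ✗.
  U = {p11, p13}: f^{-1}(U) = {0, 2} ∉ τ_X ✗.
  U = {p11, p12, p13, p14}: f^{-1}(U) = {0, 1, 2} ∈ τ_X ✓.
Found U = {p13} with f^{-1}(U) = {2} not in τ_X. Therefore f is NOT continuous.


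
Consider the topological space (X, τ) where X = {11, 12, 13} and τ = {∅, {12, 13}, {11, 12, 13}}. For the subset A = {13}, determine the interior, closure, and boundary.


int(A) = ∅, cl(A) = {11, 12, 13}, ∂A = {11, 12, 13}.

Closed sets in (X, τ) are complements of opens:
  closed(X, τ) = {∅, {11}, {11, 12, 13}}.
int(A) = ⋃ {U ∈ τ : U ⊆ A}. Opens contained in A: ∅.
Taking the union of these: int(A) = ∅.
cl(A) = ⋂ {C closed : A ⊆ C}. Closed sets containing A: {11, 12, 13}.
Intersecting these: cl(A) = {11, 12, 13}.
∂A = cl(A) ∖ int(A) = {11, 12, 13} ∖ ∅ = {11, 12, 13}.


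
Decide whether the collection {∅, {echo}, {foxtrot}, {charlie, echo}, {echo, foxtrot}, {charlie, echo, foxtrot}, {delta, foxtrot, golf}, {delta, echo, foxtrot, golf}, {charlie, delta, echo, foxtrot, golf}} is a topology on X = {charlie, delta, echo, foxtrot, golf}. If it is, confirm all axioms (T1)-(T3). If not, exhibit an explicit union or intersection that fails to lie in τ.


τ IS a topology on X.

Axiom (T1): ∅ ∈ τ? Yes; X ∈ τ? Yes.
Axiom (T2/T3): check pairwise unions and intersections of members of τ.
All pairwise intersections and unions checked — each lies in τ. Therefore τ satisfies (T1), (T2), (T3): it IS a topology on X.


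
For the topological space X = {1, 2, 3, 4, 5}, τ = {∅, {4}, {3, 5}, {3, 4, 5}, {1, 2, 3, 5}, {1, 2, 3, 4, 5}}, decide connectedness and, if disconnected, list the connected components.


(X, τ) is disconnected; components = [{4}, {1, 2, 3, 5}].

Find clopen sets (U ∈ τ with X ∖ U ∈ τ):
  U = ∅, X ∖ U = {1, 2, 3, 4, 5} — both open, so U is clopen.
  U = {4}, X ∖ U = {1, 2, 3, 5} — both open, so U is clopen.
  U = {1, 2, 3, 5}, X ∖ U = {4} — both open, so U is clopen.
  U = {1, 2, 3, 4, 5}, X ∖ U = ∅ — both open, so U is clopen.
Nontrivial clopen(s) exist: e.g. {1, 2, 3, 5}. So (X, τ) is disconnected.
Compute connected components by grouping points that agree on all clopens:
  component: {4}
  component: {1, 2, 3, 5}


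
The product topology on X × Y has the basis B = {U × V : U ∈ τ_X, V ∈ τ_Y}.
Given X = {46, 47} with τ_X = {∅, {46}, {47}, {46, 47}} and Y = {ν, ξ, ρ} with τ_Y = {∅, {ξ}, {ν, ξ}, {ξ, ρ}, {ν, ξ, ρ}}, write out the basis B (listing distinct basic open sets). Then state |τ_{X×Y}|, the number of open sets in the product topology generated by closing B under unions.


Basis B = {∅ × ∅, {46} × {ξ}, {47} × {ξ}, {46} × {ν, ξ}, {46} × {ξ, ρ}, {46, 47} × {ξ}, {47} × {ν, ξ}, {47} × {ξ, ρ}, {46} × {ν, ξ, ρ}, {47} × {ν, ξ, ρ}, {46, 47} × {ν, ξ}, {46, 47} × {ξ, ρ}, {46, 47} × {ν, ξ, ρ}}; |τ_{X×Y}| = 25.

Enumerate products U × V with U ∈ τ_X, V ∈ τ_Y (deduplicated):
  ∅ × ∅ = {} (∅)
  {46} × {ξ} = {(46,ξ)}
  {47} × {ξ} = {(47,ξ)}
  {46} × {ν, ξ} = {(46,ν), (46,ξ)}
  {46} × {ξ, ρ} = {(46,ξ), (46,ρ)}
  {46, 47} × {ξ} = {(46,ξ), (47,ξ)}
  {47} × {ν, ξ} = {(47,ν), (47,ξ)}
  {47} × {ξ, ρ} = {(47,ξ), (47,ρ)}
  {46} × {ν, ξ, ρ} = {(46,ν), (46,ξ), (46,ρ)}
  {47} × {ν, ξ, ρ} = {(47,ν), (47,ξ), (47,ρ)}
  {46, 47} × {ν, ξ} = {(46,ν), (46,ξ), (47,ν), (47,ξ)}
  {46, 47} × {ξ, ρ} = {(46,ξ), (46,ρ), (47,ξ), (47,ρ)}
  {46, 47} × {ν, ξ, ρ} = {(46,ν), (46,ξ), (46,ρ), (47,ν), (47,ξ), (47,ρ)}
These 13 distinct sets form the basis B.
Close under arbitrary unions to get τ_{X×Y}; counting gives |τ_{X×Y}| = 25.


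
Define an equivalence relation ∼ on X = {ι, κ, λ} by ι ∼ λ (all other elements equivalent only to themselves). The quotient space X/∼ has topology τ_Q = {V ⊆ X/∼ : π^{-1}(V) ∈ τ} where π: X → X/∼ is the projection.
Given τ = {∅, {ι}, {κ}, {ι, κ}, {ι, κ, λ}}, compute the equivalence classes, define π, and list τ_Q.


X/∼ = {[ι=λ], [κ]}; |τ_Q| = 3.

Equivalence classes: [ι=λ], [κ].
Quotient map π: X → X/∼ sends ι ↦ [ι=λ], κ ↦ [κ], λ ↦ [ι=λ].
For each subset V ⊆ X/∼, compute π^{-1}(V) ⊆ X and check whether π^{-1}(V) ∈ τ. V is open in τ_Q iff π^{-1}(V) ∈ τ.
  V = {}: π^{-1}(V) = ∅ ∈ τ ✓.
  V = {[ι=λ]}: π^{-1}(V) = {ι, λ} ∉ τ ✗.
  V = {[κ]}: π^{-1}(V) = {κ} ∈ τ ✓.
  V = {[ι=λ], [κ]}: π^{-1}(V) = {ι, κ, λ} ∈ τ ✓.
Open sets in the quotient: τ_Q = {{}, {[κ]}, {[ι=λ], [κ]}} (3 elements).


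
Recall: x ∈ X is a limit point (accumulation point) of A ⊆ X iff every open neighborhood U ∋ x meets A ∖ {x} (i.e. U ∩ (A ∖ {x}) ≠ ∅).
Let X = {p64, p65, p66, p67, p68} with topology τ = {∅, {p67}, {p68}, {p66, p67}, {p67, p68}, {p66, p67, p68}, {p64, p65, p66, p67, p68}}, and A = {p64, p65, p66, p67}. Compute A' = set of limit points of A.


A' = {p64, p65, p66}

For each x ∈ X, list the open sets U ∈ τ with x ∈ U, then check whether U ∩ (A ∖ {x}) ≠ ∅ for every such U.
  x = p64: opens ∋ x are {p64, p65, p66, p67, p68}; each meets A ∖ {p64}, so x IS a limit point.
  x = p65: opens ∋ x are {p64, p65, p66, p67, p68}; each meets A ∖ {p65}, so x IS a limit point.
  x = p66: opens ∋ x are {p66, p67}, {p66, p67, p68}, {p64, p65, p66, p67, p68}; each meets A ∖ {p66}, so x IS a limit point.
  x = p67: open {p67} ∋ x has {p67} ∩ (A ∖ {p67}) = ∅, so x is NOT a limit point.
  x = p68: open {p68} ∋ x has {p68} ∩ (A ∖ {p68}) = ∅, so x is NOT a limit point.
Collecting: A' = {p64, p65, p66}.


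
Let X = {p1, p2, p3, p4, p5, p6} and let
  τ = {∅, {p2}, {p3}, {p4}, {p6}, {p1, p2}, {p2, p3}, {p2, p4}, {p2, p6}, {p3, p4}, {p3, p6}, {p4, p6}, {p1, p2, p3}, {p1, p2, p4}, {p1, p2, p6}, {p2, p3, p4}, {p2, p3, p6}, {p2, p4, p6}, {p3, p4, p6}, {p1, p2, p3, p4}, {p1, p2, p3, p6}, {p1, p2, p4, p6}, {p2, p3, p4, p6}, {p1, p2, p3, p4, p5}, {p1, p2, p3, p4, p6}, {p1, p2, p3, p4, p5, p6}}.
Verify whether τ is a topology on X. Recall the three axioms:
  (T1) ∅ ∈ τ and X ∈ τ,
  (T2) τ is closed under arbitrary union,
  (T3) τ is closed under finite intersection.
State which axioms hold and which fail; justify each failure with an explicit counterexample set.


τ IS a topology on X.

Axiom (T1): ∅ ∈ τ? Yes; X ∈ τ? Yes.
Axiom (T2/T3): check pairwise unions and intersections of members of τ.
All pairwise intersections and unions checked — each lies in τ. Therefore τ satisfies (T1), (T2), (T3): it IS a topology on X.


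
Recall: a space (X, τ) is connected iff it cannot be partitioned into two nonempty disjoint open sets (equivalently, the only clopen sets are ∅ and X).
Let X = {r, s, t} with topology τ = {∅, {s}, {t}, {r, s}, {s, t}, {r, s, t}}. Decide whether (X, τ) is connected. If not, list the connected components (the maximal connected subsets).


(X, τ) is disconnected; components = [{t}, {r, s}].

Find clopen sets (U ∈ τ with X ∖ U ∈ τ):
  U = ∅, X ∖ U = {r, s, t} — both open, so U is clopen.
  U = {t}, X ∖ U = {r, s} — both open, so U is clopen.
  U = {r, s}, X ∖ U = {t} — both open, so U is clopen.
  U = {r, s, t}, X ∖ U = ∅ — both open, so U is clopen.
Nontrivial clopen(s) exist: e.g. {t}. So (X, τ) is disconnected.
Compute connected components by grouping points that agree on all clopens:
  component: {t}
  component: {r, s}


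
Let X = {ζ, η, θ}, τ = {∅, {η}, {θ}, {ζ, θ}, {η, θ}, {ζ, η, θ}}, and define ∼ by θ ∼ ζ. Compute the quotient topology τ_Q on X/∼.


X/∼ = {[ζ=θ], [η]}; |τ_Q| = 4.

Equivalence classes: [ζ=θ], [η].
Quotient map π: X → X/∼ sends ζ ↦ [ζ=θ], η ↦ [η], θ ↦ [ζ=θ].
For each subset V ⊆ X/∼, compute π^{-1}(V) ⊆ X and check whether π^{-1}(V) ∈ τ. V is open in τ_Q iff π^{-1}(V) ∈ τ.
  V = {}: π^{-1}(V) = ∅ ∈ τ ✓.
  V = {[ζ=θ]}: π^{-1}(V) = {ζ, θ} ∈ τ ✓.
  V = {[η]}: π^{-1}(V) = {η} ∈ τ ✓.
  V = {[ζ=θ], [η]}: π^{-1}(V) = {ζ, η, θ} ∈ τ ✓.
Open sets in the quotient: τ_Q = {{}, {[ζ=θ]}, {[η]}, {[ζ=θ], [η]}} (4 elements).


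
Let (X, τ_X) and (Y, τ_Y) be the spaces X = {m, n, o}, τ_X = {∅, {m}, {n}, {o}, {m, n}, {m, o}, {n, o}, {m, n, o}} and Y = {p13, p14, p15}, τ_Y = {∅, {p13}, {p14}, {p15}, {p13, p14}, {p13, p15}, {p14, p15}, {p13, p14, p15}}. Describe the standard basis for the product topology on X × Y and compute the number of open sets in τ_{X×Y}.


Basis B = {∅ × ∅, {m} × {p13}, {m} × {p14}, {m} × {p15}, {n} × {p13}, {n} × {p14}, {n} × {p15}, {o} × {p13}, {o} × {p14}, {o} × {p15}, {m} × {p13, p14}, {m} × {p13, p15}, {m, n} × {p13}, {m, o} × {p13}, {m} × {p14, p15}, {m, n} × {p14}, {m, o} × {p14}, {m, n} × {p15}, {m, o} × {p15}, {n} × {p13, p14}, {n} × {p13, p15}, {n, o} × {p13}, {n} × {p14, p15}, {n, o} × {p14}, {n, o} × {p15}, {o} × {p13, p14}, {o} × {p13, p15}, {o} × {p14, p15}, {m} × {p13, p14, p15}, {m, n, o} × {p13}, {m, n, o} × {p14}, {m, n, o} × {p15}, {n} × {p13, p14, p15}, {o} × {p13, p14, p15}, {m, n} × {p13, p14}, {m, o} × {p13, p14}, {m, n} × {p13, p15}, {m, o} × {p13, p15}, {m, n} × {p14, p15}, {m, o} × {p14, p15}, {n, o} × {p13, p14}, {n, o} × {p13, p15}, {n, o} × {p14, p15}, {m, n} × {p13, p14, p15}, {m, o} × {p13, p14, p15}, {m, n, o} × {p13, p14}, {m, n, o} × {p13, p15}, {m, n, o} × {p14, p15}, {n, o} × {p13, p14, p15}, {m, n, o} × {p13, p14, p15}}; |τ_{X×Y}| = 512.

Enumerate products U × V with U ∈ τ_X, V ∈ τ_Y (deduplicated):
  ∅ × ∅ = {} (∅)
  {m} × {p13} = {(m,p13)}
  {m} × {p14} = {(m,p14)}
  {m} × {p15} = {(m,p15)}
  {n} × {p13} = {(n,p13)}
  {n} × {p14} = {(n,p14)}
  {n} × {p15} = {(n,p15)}
  {o} × {p13} = {(o,p13)}
  {o} × {p14} = {(o,p14)}
  {o} × {p15} = {(o,p15)}
  {m} × {p13, p14} = {(m,p13), (m,p14)}
  {m} × {p13, p15} = {(m,p13), (m,p15)}
  {m, n} × {p13} = {(m,p13), (n,p13)}
  {m, o} × {p13} = {(m,p13), (o,p13)}
  {m} × {p14, p15} = {(m,p14), (m,p15)}
  {m, n} × {p14} = {(m,p14), (n,p14)}
  {m, o} × {p14} = {(m,p14), (o,p14)}
  {m, n} × {p15} = {(m,p15), (n,p15)}
  {m, o} × {p15} = {(m,p15), (o,p15)}
  {n} × {p13, p14} = {(n,p13), (n,p14)}
  {n} × {p13, p15} = {(n,p13), (n,p15)}
  {n, o} × {p13} = {(n,p13), (o,p13)}
  {n} × {p14, p15} = {(n,p14), (n,p15)}
  {n, o} × {p14} = {(n,p14), (o,p14)}
  {n, o} × {p15} = {(n,p15), (o,p15)}
  {o} × {p13, p14} = {(o,p13), (o,p14)}
  {o} × {p13, p15} = {(o,p13), (o,p15)}
  {o} × {p14, p15} = {(o,p14), (o,p15)}
  {m} × {p13, p14, p15} = {(m,p13), (m,p14), (m,p15)}
  {m, n, o} × {p13} = {(m,p13), (n,p13), (o,p13)}
  {m, n, o} × {p14} = {(m,p14), (n,p14), (o,p14)}
  {m, n, o} × {p15} = {(m,p15), (n,p15), (o,p15)}
  {n} × {p13, p14, p15} = {(n,p13), (n,p14), (n,p15)}
  {o} × {p13, p14, p15} = {(o,p13), (o,p14), (o,p15)}
  {m, n} × {p13, p14} = {(m,p13), (m,p14), (n,p13), (n,p14)}
  {m, o} × {p13, p14} = {(m,p13), (m,p14), (o,p13), (o,p14)}
  {m, n} × {p13, p15} = {(m,p13), (m,p15), (n,p13), (n,p15)}
  {m, o} × {p13, p15} = {(m,p13), (m,p15), (o,p13), (o,p15)}
  {m, n} × {p14, p15} = {(m,p14), (m,p15), (n,p14), (n,p15)}
  {m, o} × {p14, p15} = {(m,p14), (m,p15), (o,p14), (o,p15)}
  {n, o} × {p13, p14} = {(n,p13), (n,p14), (o,p13), (o,p14)}
  {n, o} × {p13, p15} = {(n,p13), (n,p15), (o,p13), (o,p15)}
  {n, o} × {p14, p15} = {(n,p14), (n,p15), (o,p14), (o,p15)}
  {m, n} × {p13, p14, p15} = {(m,p13), (m,p14), (m,p15), (n,p13), (n,p14), (n,p15)}
  {m, o} × {p13, p14, p15} = {(m,p13), (m,p14), (m,p15), (o,p13), (o,p14), (o,p15)}
  {m, n, o} × {p13, p14} = {(m,p13), (m,p14), (n,p13), (n,p14), (o,p13), (o,p14)}
  {m, n, o} × {p13, p15} = {(m,p13), (m,p15), (n,p13), (n,p15), (o,p13), (o,p15)}
  {m, n, o} × {p14, p15} = {(m,p14), (m,p15), (n,p14), (n,p15), (o,p14), (o,p15)}
  {n, o} × {p13, p14, p15} = {(n,p13), (n,p14), (n,p15), (o,p13), (o,p14), (o,p15)}
  {m, n, o} × {p13, p14, p15} = {(m,p13), (m,p14), (m,p15), (n,p13), (n,p14), (n,p15), (o,p13), (o,p14), (o,p15)}
These 50 distinct sets form the basis B.
Close under arbitrary unions to get τ_{X×Y}; counting gives |τ_{X×Y}| = 512.


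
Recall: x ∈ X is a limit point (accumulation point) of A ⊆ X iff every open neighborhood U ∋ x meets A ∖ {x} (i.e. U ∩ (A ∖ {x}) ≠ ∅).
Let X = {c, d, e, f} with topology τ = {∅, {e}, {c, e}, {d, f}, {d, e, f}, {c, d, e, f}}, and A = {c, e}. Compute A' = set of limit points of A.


A' = {c}

For each x ∈ X, list the open sets U ∈ τ with x ∈ U, then check whether U ∩ (A ∖ {x}) ≠ ∅ for every such U.
  x = c: opens ∋ x are {c, e}, {c, d, e, f}; each meets A ∖ {c}, so x IS a limit point.
  x = d: open {d, f} ∋ x has {d, f} ∩ (A ∖ {d}) = ∅, so x is NOT a limit point.
  x = e: open {e} ∋ x has {e} ∩ (A ∖ {e}) = ∅, so x is NOT a limit point.
  x = f: open {d, f} ∋ x has {d, f} ∩ (A ∖ {f}) = ∅, so x is NOT a limit point.
Collecting: A' = {c}.


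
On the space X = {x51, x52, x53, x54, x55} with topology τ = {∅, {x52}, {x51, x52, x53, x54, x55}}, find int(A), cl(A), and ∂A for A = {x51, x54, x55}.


int(A) = ∅, cl(A) = {x51, x53, x54, x55}, ∂A = {x51, x53, x54, x55}.

Closed sets in (X, τ) are complements of opens:
  closed(X, τ) = {∅, {x51, x53, x54, x55}, {x51, x52, x53, x54, x55}}.
int(A) = ⋃ {U ∈ τ : U ⊆ A}. Opens contained in A: ∅.
Taking the union of these: int(A) = ∅.
cl(A) = ⋂ {C closed : A ⊆ C}. Closed sets containing A: {x51, x53, x54, x55}, {x51, x52, x53, x54, x55}.
Intersecting these: cl(A) = {x51, x53, x54, x55}.
∂A = cl(A) ∖ int(A) = {x51, x53, x54, x55} ∖ ∅ = {x51, x53, x54, x55}.


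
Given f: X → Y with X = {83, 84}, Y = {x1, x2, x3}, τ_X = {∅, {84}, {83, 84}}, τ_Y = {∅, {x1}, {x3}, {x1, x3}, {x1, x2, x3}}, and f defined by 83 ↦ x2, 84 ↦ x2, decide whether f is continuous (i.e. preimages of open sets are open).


f IS continuous.

Compute f^{-1}(U) for each U ∈ τ_Y:
  U = ∅: f^{-1}(U) = ∅ ∈ τ_X ✓.
  U = {x1}: f^{-1}(U) = ∅ ∈ τ_X ✓.
  U = {x3}: f^{-1}(U) = ∅ ∈ τ_X ✓.
  U = {x1, x3}: f^{-1}(U) = ∅ ∈ τ_X ✓.
  U = {x1, x2, x3}: f^{-1}(U) = {83, 84} ∈ τ_X ✓.
Every preimage lies in τ_X, so f IS continuous.


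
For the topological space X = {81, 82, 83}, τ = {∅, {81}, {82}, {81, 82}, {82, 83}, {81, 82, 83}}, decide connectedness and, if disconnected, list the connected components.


(X, τ) is disconnected; components = [{81}, {82, 83}].

Find clopen sets (U ∈ τ with X ∖ U ∈ τ):
  U = ∅, X ∖ U = {81, 82, 83} — both open, so U is clopen.
  U = {81}, X ∖ U = {82, 83} — both open, so U is clopen.
  U = {82, 83}, X ∖ U = {81} — both open, so U is clopen.
  U = {81, 82, 83}, X ∖ U = ∅ — both open, so U is clopen.
Nontrivial clopen(s) exist: e.g. {81}. So (X, τ) is disconnected.
Compute connected components by grouping points that agree on all clopens:
  component: {81}
  component: {82, 83}
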